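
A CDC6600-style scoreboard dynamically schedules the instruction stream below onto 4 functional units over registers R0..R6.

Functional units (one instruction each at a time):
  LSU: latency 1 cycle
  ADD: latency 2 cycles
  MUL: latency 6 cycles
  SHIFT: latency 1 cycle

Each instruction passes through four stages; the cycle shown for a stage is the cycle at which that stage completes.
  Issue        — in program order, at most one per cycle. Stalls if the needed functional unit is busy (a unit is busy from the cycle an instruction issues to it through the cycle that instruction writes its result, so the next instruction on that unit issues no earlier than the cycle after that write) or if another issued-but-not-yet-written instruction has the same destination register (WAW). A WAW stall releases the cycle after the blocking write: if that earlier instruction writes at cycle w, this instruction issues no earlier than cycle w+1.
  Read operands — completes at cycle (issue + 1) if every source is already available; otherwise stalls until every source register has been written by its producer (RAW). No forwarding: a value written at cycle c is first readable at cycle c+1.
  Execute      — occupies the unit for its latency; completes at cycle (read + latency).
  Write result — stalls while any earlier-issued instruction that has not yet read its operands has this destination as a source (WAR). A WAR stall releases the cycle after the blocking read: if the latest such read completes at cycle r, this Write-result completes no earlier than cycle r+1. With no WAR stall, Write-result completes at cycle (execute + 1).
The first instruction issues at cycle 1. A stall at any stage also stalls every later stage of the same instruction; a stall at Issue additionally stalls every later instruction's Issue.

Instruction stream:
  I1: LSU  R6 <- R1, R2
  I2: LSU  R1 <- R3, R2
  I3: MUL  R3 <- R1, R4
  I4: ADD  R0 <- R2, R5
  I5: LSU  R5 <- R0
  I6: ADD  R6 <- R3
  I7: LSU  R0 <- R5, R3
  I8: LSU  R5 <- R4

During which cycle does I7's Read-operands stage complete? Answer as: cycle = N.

I1 -> (1, 2, 3, 4)
I2 -> (5, 6, 7, 8)  // struct: LSU busy until I1 writes@4
I3 -> (6, 9, 15, 16)  // RAW R1: wait I2 write@8
I4 -> (7, 8, 10, 11)
I5 -> (9, 12, 13, 14)  // struct: LSU busy until I2 writes@8, RAW R0: wait I4 write@11
I6 -> (12, 17, 19, 20)  // struct: ADD busy until I4 writes@11, RAW R3: wait I3 write@16
I7 -> (15, 17, 18, 19)  // struct: LSU busy until I5 writes@14, RAW R3: wait I3 write@16
I8 -> (20, 21, 22, 23)  // struct: LSU busy until I7 writes@19

cycle = 17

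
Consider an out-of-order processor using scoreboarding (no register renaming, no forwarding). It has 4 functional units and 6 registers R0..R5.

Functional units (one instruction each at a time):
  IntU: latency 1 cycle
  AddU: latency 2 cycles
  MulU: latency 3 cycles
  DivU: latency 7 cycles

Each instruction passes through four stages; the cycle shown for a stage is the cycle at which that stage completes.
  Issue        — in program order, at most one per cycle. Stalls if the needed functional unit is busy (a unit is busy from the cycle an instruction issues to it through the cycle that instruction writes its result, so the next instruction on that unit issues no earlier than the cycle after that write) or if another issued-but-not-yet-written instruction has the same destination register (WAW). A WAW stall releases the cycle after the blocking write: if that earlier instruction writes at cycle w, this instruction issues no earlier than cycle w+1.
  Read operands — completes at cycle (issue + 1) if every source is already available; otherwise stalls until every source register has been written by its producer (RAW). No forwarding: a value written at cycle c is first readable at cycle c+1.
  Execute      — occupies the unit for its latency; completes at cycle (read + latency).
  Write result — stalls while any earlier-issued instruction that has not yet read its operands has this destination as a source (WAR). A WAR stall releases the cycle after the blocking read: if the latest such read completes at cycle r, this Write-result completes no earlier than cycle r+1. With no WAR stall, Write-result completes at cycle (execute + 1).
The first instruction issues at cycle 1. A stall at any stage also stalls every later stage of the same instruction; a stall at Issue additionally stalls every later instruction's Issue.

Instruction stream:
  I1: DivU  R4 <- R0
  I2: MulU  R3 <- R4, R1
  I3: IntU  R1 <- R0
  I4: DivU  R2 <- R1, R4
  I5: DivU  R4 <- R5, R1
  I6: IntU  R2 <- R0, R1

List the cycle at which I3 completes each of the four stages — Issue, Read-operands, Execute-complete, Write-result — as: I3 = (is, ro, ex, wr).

I3 = (3, 4, 5, 12)

[I1] 1/2/9/10
[I2] 2/11/14/15  (RAW R4: wait I1 write@10)
[I3] 3/4/5/12  (WAR R1: wait I2 read@11)
[I4] 11/13/20/21  (struct: DivU busy until I1 writes@10; RAW R1: wait I3 write@12)
[I5] 22/23/30/31  (struct: DivU busy until I4 writes@21)
[I6] 23/24/25/26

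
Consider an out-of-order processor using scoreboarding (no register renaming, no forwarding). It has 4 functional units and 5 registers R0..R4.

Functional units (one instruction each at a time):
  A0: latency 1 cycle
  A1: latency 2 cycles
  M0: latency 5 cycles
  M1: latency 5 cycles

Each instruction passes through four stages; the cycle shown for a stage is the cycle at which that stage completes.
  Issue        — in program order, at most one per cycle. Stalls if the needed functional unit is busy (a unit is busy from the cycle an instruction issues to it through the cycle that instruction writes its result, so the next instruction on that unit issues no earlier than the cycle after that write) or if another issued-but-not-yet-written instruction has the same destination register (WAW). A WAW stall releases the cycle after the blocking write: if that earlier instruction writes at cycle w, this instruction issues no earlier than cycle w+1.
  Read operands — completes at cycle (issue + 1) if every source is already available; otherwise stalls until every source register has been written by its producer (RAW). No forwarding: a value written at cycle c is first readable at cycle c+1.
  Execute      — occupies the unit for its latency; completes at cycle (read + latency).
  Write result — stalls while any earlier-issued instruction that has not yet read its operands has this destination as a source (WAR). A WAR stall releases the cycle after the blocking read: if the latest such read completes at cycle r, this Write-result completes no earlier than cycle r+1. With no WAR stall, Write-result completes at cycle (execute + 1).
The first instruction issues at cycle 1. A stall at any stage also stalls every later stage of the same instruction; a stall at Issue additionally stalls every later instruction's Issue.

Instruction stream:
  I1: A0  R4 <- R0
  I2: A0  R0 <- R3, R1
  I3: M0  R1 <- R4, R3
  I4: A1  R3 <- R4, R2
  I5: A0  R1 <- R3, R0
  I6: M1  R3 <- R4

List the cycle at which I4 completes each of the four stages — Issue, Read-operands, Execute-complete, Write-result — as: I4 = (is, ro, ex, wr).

I4 = (7, 8, 10, 11)

cycle 1: I1→A0
cycle 2: I1 RO
cycle 3: I1 EX
cycle 4: I1 WR R4
cycle 5: I2→A0
cycle 6: I2 RO | I3→M0
cycle 7: I2 EX | I3 RO | I4→A1
cycle 8: I2 WR R0 | I4 RO
cycle 10: I4 EX
cycle 11: I4 WR R3
cycle 12: I3 EX
cycle 13: I3 WR R1
cycle 14: I5→A0
cycle 15: I5 RO | I6→M1
cycle 16: I5 EX | I6 RO
cycle 17: I5 WR R1
cycle 21: I6 EX
cycle 22: I6 WR R3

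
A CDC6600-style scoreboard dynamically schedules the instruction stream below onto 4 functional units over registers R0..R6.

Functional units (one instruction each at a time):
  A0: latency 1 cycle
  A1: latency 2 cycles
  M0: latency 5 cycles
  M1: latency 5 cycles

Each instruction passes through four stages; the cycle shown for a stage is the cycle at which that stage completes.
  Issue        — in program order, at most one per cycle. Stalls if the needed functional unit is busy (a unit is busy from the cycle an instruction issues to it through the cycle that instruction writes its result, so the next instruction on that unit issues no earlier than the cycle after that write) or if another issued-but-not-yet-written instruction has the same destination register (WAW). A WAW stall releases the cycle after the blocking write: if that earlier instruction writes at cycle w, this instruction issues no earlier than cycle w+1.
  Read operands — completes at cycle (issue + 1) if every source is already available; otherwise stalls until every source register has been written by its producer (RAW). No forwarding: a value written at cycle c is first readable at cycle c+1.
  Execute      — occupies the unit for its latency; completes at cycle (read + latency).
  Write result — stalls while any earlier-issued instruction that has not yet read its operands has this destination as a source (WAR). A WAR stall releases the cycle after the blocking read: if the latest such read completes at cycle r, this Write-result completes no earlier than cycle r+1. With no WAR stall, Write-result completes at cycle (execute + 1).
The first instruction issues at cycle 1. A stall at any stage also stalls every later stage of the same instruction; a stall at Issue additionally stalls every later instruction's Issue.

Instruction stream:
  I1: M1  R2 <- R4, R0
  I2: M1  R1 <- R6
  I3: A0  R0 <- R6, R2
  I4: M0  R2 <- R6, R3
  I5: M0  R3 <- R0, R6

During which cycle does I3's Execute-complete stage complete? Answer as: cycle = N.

I1: IS=1 RO=2 EX=7 WR=8
I2: IS=9 RO=10 EX=15 WR=16  [struct: M1 busy until I1 writes@8]
I3: IS=10 RO=11 EX=12 WR=13
I4: IS=11 RO=12 EX=17 WR=18
I5: IS=19 RO=20 EX=25 WR=26  [struct: M0 busy until I4 writes@18]

cycle = 12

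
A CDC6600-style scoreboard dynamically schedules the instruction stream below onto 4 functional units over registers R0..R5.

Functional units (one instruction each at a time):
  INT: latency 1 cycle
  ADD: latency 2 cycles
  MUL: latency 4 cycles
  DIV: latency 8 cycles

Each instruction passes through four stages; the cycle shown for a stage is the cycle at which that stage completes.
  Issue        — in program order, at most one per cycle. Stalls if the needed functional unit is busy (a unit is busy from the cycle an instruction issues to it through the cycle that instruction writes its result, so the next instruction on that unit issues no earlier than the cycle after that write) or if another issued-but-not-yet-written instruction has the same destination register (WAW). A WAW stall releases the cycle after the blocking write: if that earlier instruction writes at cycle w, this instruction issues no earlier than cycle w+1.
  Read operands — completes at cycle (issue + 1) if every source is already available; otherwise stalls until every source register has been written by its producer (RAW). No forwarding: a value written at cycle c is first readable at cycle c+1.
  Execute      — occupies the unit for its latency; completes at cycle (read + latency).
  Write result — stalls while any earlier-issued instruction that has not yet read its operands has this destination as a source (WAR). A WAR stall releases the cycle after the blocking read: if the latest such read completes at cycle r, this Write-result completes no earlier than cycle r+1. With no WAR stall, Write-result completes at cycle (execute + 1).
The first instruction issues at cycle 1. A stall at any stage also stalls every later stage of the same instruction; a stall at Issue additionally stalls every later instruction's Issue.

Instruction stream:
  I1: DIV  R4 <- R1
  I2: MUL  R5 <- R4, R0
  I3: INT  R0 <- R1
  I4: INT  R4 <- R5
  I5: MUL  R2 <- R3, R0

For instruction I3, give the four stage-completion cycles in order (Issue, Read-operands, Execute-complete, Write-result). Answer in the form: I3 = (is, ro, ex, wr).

I3 = (3, 4, 5, 13)

[I1] 1/2/10/11
[I2] 2/12/16/17  (RAW R4: wait I1 write@11)
[I3] 3/4/5/13  (WAR R0: wait I2 read@12)
[I4] 14/18/19/20  (struct: INT busy until I3 writes@13; RAW R5: wait I2 write@17)
[I5] 18/19/23/24  (struct: MUL busy until I2 writes@17)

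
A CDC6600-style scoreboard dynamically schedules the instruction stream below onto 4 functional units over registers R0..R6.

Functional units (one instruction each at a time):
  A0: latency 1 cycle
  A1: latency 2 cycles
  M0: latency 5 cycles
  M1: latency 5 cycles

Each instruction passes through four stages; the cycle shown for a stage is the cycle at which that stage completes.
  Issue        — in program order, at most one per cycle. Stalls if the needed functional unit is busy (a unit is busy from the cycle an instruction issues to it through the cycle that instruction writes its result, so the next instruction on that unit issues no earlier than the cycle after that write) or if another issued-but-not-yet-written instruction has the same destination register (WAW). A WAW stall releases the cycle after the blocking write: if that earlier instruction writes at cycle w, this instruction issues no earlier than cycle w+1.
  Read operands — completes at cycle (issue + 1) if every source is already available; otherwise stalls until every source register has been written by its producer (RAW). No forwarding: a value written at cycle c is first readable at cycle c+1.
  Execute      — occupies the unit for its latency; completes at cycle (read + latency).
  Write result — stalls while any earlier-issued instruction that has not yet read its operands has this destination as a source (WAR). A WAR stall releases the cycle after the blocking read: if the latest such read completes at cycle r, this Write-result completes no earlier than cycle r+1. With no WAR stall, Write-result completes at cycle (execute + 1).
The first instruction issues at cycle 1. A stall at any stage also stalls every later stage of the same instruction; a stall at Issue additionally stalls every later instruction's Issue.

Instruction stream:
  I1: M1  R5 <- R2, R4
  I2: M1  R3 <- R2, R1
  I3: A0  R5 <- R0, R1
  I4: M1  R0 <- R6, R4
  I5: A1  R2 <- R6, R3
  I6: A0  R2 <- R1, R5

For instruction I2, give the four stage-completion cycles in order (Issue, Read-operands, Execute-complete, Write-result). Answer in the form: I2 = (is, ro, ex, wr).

[1] I1→M1
[2] I1 RO
[7] I1 EX
[8] I1 WR R5
[9] I2→M1
[10] I2 RO, I3→A0
[11] I3 RO
[12] I3 EX
[13] I3 WR R5
[15] I2 EX
[16] I2 WR R3
[17] I4→M1
[18] I4 RO, I5→A1
[19] I5 RO
[21] I5 EX
[22] I5 WR R2
[23] I4 EX, I6→A0
[24] I4 WR R0, I6 RO
[25] I6 EX
[26] I6 WR R2

I2 = (9, 10, 15, 16)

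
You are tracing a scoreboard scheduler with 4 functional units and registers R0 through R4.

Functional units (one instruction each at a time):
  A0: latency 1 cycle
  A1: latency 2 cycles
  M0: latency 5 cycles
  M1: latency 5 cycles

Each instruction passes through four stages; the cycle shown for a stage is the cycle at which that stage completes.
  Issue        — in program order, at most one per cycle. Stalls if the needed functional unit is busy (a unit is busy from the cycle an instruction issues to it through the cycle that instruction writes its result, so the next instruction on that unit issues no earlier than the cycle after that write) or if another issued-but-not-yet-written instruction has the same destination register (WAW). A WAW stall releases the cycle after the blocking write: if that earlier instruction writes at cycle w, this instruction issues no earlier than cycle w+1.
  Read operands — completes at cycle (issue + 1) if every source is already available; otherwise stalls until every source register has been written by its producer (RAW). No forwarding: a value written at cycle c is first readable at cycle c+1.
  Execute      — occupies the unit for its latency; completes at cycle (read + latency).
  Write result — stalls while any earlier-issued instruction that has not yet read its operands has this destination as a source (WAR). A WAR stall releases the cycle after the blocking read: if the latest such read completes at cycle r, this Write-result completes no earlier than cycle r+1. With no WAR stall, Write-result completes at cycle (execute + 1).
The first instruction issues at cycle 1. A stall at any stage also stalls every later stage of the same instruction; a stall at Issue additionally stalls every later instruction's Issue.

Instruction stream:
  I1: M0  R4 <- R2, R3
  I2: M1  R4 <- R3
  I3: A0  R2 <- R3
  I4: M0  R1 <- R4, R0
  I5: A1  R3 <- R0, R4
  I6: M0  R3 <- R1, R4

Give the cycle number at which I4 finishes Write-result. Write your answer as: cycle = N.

cycle = 23

cycle 1: I1→M0
cycle 2: I1 RO
cycle 7: I1 EX
cycle 8: I1 WR R4
cycle 9: I2→M1
cycle 10: I2 RO; I3→A0
cycle 11: I3 RO; I4→M0
cycle 12: I3 EX; I5→A1
cycle 13: I3 WR R2
cycle 15: I2 EX
cycle 16: I2 WR R4
cycle 17: I4 RO; I5 RO
cycle 19: I5 EX
cycle 20: I5 WR R3
cycle 22: I4 EX
cycle 23: I4 WR R1
cycle 24: I6→M0
cycle 25: I6 RO
cycle 30: I6 EX
cycle 31: I6 WR R3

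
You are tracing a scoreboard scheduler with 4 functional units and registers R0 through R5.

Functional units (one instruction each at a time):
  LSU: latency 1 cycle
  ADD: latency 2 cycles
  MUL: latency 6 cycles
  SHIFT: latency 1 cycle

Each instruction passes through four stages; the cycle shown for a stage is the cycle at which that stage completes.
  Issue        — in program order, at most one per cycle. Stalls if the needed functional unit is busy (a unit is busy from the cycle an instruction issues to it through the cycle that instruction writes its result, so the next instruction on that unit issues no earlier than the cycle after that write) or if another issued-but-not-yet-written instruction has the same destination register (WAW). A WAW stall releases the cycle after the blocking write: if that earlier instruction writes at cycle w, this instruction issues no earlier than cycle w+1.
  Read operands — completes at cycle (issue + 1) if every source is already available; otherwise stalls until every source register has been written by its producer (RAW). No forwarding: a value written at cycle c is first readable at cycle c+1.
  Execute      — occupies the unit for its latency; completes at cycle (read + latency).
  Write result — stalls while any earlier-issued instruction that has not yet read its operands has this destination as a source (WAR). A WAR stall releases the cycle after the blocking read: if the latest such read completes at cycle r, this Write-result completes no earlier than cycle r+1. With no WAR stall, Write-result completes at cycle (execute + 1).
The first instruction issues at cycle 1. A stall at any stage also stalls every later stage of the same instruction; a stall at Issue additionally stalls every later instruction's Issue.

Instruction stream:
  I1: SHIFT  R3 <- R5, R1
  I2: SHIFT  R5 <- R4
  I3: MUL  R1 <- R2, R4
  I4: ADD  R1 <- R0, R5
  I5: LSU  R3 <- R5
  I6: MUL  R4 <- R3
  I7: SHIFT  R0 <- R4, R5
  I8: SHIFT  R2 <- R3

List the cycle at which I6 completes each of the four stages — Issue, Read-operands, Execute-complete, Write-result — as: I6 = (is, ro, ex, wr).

I6 = (17, 20, 26, 27)

cycle 1: I1 dispatched to SHIFT
cycle 2: I1 operands ready
cycle 3: I1 complete
cycle 4: R3←I1
cycle 5: I2 dispatched to SHIFT
cycle 6: I2 operands ready; I3 dispatched to MUL
cycle 7: I2 complete; I3 operands ready
cycle 8: R5←I2
cycle 13: I3 complete
cycle 14: R1←I3
cycle 15: I4 dispatched to ADD
cycle 16: I4 operands ready; I5 dispatched to LSU
cycle 17: I5 operands ready; I6 dispatched to MUL
cycle 18: I4 complete; I5 complete; I7 dispatched to SHIFT
cycle 19: R1←I4; R3←I5
cycle 20: I6 operands ready
cycle 26: I6 complete
cycle 27: R4←I6
cycle 28: I7 operands ready
cycle 29: I7 complete
cycle 30: R0←I7
cycle 31: I8 dispatched to SHIFT
cycle 32: I8 operands ready
cycle 33: I8 complete
cycle 34: R2←I8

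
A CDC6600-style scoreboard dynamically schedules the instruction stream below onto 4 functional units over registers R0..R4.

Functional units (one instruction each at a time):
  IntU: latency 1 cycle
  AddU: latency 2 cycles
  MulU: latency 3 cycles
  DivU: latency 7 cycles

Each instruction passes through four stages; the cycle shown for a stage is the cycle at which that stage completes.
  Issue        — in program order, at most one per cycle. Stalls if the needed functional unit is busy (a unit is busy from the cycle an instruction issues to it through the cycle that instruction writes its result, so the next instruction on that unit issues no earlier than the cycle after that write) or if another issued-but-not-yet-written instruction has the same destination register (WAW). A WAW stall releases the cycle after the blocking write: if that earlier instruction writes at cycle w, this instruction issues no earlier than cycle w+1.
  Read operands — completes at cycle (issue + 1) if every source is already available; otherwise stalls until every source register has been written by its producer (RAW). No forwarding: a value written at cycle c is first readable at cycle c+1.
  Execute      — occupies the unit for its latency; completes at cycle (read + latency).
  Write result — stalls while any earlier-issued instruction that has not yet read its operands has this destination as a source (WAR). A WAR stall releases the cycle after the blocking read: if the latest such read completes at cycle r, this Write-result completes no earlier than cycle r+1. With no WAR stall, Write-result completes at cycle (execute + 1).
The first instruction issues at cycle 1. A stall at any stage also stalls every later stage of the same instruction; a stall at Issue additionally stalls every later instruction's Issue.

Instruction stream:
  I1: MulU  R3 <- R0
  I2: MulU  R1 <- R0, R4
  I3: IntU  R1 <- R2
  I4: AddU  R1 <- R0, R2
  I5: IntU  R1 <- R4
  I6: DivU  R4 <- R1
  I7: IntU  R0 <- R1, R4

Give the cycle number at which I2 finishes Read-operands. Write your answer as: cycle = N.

cycle = 8

c1: I1→MulU
c2: I1 RO
c5: I1 EX
c6: I1 WR R3
c7: I2→MulU
c8: I2 RO
c11: I2 EX
c12: I2 WR R1
c13: I3→IntU
c14: I3 RO
c15: I3 EX
c16: I3 WR R1
c17: I4→AddU
c18: I4 RO
c20: I4 EX
c21: I4 WR R1
c22: I5→IntU
c23: I5 RO; I6→DivU
c24: I5 EX
c25: I5 WR R1
c26: I6 RO; I7→IntU
c33: I6 EX
c34: I6 WR R4
c35: I7 RO
c36: I7 EX
c37: I7 WR R0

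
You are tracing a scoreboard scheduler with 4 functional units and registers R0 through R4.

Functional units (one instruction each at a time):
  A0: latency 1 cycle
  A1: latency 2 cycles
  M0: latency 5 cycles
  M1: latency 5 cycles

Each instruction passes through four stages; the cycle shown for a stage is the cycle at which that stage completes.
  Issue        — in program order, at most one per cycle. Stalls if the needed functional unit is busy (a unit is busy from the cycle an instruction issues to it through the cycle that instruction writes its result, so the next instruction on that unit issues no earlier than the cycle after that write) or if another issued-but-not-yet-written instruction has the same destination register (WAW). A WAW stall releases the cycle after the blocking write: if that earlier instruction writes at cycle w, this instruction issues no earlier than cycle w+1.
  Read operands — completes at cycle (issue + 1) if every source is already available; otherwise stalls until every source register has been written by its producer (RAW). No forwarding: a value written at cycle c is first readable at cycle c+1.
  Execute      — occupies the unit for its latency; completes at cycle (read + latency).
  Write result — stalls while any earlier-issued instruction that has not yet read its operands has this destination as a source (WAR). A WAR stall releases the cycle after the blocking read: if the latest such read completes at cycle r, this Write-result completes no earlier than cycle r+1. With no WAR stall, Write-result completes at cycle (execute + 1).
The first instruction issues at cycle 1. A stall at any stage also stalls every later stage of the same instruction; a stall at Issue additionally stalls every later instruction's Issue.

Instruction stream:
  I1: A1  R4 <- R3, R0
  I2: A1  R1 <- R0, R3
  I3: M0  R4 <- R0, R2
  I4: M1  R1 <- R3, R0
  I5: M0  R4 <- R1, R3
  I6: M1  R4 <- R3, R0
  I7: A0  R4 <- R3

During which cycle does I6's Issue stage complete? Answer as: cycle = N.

cycle = 26

[1] I1 dispatched to A1
[2] I1 operands ready
[4] I1 complete
[5] R4←I1
[6] I2 dispatched to A1
[7] I2 operands ready | I3 dispatched to M0
[8] I3 operands ready
[9] I2 complete
[10] R1←I2
[11] I4 dispatched to M1
[12] I4 operands ready
[13] I3 complete
[14] R4←I3
[15] I5 dispatched to M0
[17] I4 complete
[18] R1←I4
[19] I5 operands ready
[24] I5 complete
[25] R4←I5
[26] I6 dispatched to M1
[27] I6 operands ready
[32] I6 complete
[33] R4←I6
[34] I7 dispatched to A0
[35] I7 operands ready
[36] I7 complete
[37] R4←I7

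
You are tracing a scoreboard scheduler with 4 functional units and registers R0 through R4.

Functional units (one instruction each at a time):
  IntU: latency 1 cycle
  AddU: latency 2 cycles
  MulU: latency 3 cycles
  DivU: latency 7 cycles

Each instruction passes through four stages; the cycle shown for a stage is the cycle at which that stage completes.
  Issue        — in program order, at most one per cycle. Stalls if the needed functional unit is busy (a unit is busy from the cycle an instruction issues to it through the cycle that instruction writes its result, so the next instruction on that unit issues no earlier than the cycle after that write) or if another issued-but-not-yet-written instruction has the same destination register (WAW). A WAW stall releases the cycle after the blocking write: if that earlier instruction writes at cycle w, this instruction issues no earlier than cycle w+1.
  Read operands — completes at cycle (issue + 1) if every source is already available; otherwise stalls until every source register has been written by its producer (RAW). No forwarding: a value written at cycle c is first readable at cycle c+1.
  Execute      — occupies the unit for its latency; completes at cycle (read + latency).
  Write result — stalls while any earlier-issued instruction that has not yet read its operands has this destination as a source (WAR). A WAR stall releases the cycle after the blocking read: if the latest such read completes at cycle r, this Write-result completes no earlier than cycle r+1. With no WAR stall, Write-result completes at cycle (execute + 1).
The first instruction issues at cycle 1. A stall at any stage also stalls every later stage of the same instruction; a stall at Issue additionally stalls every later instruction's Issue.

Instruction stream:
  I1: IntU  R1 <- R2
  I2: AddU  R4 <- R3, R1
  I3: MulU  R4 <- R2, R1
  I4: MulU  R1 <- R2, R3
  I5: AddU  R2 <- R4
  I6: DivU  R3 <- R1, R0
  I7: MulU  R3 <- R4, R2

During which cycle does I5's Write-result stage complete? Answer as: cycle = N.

cycle = 20

cycle 1: I1→IntU
cycle 2: I1 RO; I2→AddU
cycle 3: I1 EX
cycle 4: I1 WR R1
cycle 5: I2 RO
cycle 7: I2 EX
cycle 8: I2 WR R4
cycle 9: I3→MulU
cycle 10: I3 RO
cycle 13: I3 EX
cycle 14: I3 WR R4
cycle 15: I4→MulU
cycle 16: I4 RO; I5→AddU
cycle 17: I5 RO; I6→DivU
cycle 19: I4 EX; I5 EX
cycle 20: I4 WR R1; I5 WR R2
cycle 21: I6 RO
cycle 28: I6 EX
cycle 29: I6 WR R3
cycle 30: I7→MulU
cycle 31: I7 RO
cycle 34: I7 EX
cycle 35: I7 WR R3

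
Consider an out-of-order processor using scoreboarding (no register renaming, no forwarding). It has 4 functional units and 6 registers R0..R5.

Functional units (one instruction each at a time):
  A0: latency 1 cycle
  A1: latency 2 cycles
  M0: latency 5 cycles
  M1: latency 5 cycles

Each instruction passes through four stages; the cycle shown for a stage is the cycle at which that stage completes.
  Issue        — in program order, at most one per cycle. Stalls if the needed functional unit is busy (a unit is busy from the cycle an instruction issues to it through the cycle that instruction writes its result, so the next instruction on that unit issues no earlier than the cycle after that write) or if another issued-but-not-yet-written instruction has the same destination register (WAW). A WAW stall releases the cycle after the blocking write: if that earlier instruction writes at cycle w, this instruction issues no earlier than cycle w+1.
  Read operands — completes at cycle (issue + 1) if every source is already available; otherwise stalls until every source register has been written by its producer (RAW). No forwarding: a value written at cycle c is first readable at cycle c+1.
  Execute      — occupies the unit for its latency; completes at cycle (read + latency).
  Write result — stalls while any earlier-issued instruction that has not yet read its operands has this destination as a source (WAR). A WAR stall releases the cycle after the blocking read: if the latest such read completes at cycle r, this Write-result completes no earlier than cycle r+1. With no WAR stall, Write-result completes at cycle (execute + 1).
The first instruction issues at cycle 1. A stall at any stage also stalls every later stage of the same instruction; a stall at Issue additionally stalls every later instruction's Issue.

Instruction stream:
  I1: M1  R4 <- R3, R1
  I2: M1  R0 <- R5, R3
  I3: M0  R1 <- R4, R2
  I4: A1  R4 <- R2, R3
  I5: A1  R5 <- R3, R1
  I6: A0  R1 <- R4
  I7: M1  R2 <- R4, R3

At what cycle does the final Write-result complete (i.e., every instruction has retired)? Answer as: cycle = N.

cycle = 26

I1: IS=1 RO=2 EX=7 WR=8
I2: IS=9 RO=10 EX=15 WR=16  [struct: M1 busy until I1 writes@8]
I3: IS=10 RO=11 EX=16 WR=17
I4: IS=11 RO=12 EX=14 WR=15
I5: IS=16 RO=18 EX=20 WR=21  [struct: A1 busy until I4 writes@15; RAW R1: wait I3 write@17]
I6: IS=18 RO=19 EX=20 WR=21  [WAW R1: wait I3 write@17]
I7: IS=19 RO=20 EX=25 WR=26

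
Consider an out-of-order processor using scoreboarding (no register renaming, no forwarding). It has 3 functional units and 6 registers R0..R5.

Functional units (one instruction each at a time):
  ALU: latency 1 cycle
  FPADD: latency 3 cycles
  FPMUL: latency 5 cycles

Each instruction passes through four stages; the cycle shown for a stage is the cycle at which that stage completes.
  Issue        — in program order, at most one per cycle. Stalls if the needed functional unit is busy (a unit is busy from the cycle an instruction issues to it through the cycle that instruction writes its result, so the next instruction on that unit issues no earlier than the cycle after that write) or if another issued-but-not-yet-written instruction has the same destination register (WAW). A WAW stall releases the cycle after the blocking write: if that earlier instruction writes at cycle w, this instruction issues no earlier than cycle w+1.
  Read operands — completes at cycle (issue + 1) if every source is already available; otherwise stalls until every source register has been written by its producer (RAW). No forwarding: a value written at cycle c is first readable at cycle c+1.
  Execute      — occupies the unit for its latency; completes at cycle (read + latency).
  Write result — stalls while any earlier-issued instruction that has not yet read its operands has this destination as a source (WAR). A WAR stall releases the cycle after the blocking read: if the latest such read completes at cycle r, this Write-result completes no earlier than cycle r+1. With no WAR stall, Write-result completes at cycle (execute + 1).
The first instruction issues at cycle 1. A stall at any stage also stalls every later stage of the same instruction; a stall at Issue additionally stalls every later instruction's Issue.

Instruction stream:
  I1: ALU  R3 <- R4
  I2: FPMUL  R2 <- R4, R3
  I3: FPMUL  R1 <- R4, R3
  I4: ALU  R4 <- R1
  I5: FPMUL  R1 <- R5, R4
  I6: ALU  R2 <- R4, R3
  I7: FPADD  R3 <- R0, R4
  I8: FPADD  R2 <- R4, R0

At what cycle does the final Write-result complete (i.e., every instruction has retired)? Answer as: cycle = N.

c1: issue I1 (ALU)
c2: I1 read-ops | issue I2 (FPMUL)
c3: I1 finished on ALU
c4: I1→R3
c5: I2 read-ops
c10: I2 finished on FPMUL
c11: I2→R2
c12: issue I3 (FPMUL)
c13: I3 read-ops | issue I4 (ALU)
c18: I3 finished on FPMUL
c19: I3→R1
c20: I4 read-ops | issue I5 (FPMUL)
c21: I4 finished on ALU
c22: I4→R4
c23: I5 read-ops | issue I6 (ALU)
c24: I6 read-ops | issue I7 (FPADD)
c25: I6 finished on ALU | I7 read-ops
c26: I6→R2
c28: I5 finished on FPMUL | I7 finished on FPADD
c29: I5→R1 | I7→R3
c30: issue I8 (FPADD)
c31: I8 read-ops
c34: I8 finished on FPADD
c35: I8→R2

cycle = 35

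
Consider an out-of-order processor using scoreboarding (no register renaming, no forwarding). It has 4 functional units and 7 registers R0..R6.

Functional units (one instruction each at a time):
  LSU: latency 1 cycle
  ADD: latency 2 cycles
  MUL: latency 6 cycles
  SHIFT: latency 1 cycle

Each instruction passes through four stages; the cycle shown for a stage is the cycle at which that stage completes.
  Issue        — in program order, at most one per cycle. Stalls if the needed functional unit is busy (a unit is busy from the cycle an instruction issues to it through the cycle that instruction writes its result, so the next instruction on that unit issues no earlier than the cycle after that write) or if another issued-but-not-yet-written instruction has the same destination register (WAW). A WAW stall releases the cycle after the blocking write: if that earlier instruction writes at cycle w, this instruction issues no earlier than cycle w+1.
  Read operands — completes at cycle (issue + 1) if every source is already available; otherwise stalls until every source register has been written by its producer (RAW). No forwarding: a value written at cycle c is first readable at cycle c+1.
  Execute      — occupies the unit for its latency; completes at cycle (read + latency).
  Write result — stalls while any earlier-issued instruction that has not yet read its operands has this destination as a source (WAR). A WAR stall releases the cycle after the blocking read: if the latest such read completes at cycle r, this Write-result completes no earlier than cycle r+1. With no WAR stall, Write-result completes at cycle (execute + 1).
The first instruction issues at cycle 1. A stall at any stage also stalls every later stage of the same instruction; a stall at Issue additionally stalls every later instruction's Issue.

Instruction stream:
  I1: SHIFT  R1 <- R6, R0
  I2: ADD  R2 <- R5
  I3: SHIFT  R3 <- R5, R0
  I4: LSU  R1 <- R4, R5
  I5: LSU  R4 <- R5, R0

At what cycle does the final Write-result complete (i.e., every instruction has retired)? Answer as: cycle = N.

cycle = 13

[I1] 1/2/3/4
[I2] 2/3/5/6
[I3] 5/6/7/8  (struct: SHIFT busy until I1 writes@4)
[I4] 6/7/8/9
[I5] 10/11/12/13  (struct: LSU busy until I4 writes@9)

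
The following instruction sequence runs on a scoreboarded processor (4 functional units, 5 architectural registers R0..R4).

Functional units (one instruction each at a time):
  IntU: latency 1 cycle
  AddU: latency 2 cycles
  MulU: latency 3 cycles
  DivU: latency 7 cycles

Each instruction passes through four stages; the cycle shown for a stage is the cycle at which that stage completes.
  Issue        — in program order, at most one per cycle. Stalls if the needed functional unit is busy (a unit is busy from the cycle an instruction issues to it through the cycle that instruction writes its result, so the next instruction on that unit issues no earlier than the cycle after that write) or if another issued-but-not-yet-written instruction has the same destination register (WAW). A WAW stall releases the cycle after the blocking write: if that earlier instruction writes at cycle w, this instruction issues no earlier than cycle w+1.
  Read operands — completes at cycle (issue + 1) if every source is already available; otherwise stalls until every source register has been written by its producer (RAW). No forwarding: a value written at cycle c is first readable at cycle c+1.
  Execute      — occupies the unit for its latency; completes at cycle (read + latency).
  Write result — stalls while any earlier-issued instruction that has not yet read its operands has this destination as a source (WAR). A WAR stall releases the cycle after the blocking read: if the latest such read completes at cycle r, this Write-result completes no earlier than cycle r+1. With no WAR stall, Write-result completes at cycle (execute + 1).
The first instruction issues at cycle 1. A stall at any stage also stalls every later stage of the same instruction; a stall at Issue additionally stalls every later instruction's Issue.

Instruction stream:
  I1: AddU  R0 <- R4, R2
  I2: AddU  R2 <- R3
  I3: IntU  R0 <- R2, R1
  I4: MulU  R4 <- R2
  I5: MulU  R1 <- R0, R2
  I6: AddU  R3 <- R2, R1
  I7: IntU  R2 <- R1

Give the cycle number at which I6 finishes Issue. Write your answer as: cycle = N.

cycle 1: I1→AddU
cycle 2: I1 RO
cycle 4: I1 EX
cycle 5: I1 WR R0
cycle 6: I2→AddU
cycle 7: I2 RO, I3→IntU
cycle 8: I4→MulU
cycle 9: I2 EX
cycle 10: I2 WR R2
cycle 11: I3 RO, I4 RO
cycle 12: I3 EX
cycle 13: I3 WR R0
cycle 14: I4 EX
cycle 15: I4 WR R4
cycle 16: I5→MulU
cycle 17: I5 RO, I6→AddU
cycle 18: I7→IntU
cycle 20: I5 EX
cycle 21: I5 WR R1
cycle 22: I6 RO, I7 RO
cycle 23: I7 EX
cycle 24: I6 EX, I7 WR R2
cycle 25: I6 WR R3

cycle = 17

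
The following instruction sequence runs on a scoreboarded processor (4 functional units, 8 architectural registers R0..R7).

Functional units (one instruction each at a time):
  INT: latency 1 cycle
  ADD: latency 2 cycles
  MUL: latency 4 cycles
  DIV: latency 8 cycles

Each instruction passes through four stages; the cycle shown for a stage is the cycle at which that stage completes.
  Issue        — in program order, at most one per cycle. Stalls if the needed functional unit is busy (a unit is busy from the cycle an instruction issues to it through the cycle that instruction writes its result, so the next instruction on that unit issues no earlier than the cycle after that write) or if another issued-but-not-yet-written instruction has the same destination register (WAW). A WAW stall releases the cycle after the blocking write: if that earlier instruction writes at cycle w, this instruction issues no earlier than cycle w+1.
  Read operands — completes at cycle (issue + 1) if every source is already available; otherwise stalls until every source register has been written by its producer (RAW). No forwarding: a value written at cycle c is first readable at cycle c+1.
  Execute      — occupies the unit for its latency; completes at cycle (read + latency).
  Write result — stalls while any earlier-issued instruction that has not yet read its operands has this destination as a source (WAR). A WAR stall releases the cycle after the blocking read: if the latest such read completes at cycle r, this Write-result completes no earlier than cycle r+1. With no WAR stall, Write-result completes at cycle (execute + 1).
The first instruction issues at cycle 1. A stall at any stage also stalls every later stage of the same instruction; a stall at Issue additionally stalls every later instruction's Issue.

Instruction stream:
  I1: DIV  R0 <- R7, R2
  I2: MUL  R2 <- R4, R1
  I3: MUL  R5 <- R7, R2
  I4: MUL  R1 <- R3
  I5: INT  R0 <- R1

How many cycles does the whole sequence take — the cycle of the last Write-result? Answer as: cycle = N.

cycle = 25

cycle 1: I1 dispatched to DIV
cycle 2: I1 operands ready; I2 dispatched to MUL
cycle 3: I2 operands ready
cycle 7: I2 complete
cycle 8: R2←I2
cycle 9: I3 dispatched to MUL
cycle 10: I1 complete; I3 operands ready
cycle 11: R0←I1
cycle 14: I3 complete
cycle 15: R5←I3
cycle 16: I4 dispatched to MUL
cycle 17: I4 operands ready; I5 dispatched to INT
cycle 21: I4 complete
cycle 22: R1←I4
cycle 23: I5 operands ready
cycle 24: I5 complete
cycle 25: R0←I5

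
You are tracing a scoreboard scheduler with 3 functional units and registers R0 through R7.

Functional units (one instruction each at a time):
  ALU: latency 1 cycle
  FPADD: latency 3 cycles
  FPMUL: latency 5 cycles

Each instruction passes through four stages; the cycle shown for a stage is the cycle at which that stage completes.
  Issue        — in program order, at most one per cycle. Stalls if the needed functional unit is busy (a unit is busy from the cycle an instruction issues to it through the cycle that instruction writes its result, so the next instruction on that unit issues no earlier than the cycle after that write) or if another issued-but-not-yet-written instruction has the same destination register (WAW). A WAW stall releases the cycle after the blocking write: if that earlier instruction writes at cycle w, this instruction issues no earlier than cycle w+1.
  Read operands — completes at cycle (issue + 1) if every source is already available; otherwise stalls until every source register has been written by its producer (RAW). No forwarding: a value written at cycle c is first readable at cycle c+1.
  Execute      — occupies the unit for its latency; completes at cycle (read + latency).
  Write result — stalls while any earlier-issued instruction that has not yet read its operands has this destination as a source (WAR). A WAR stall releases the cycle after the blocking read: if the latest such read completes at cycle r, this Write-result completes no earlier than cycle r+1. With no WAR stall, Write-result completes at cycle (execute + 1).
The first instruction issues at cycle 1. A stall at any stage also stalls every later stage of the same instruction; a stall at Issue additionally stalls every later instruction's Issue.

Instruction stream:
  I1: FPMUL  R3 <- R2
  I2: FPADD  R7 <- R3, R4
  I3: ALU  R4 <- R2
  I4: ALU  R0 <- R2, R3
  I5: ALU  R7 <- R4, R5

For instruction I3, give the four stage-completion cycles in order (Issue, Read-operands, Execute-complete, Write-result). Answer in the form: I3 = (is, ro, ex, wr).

[I1] 1/2/7/8
[I2] 2/9/12/13  (RAW R3: wait I1 write@8)
[I3] 3/4/5/10  (WAR R4: wait I2 read@9)
[I4] 11/12/13/14  (struct: ALU busy until I3 writes@10)
[I5] 15/16/17/18  (struct: ALU busy until I4 writes@14)

I3 = (3, 4, 5, 10)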